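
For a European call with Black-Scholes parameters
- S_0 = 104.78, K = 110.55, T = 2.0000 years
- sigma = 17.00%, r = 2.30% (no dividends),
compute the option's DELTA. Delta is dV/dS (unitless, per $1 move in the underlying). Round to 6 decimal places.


d1 = 0.0885755507; d2 = -0.1518407549
phi(d1) = 0.3973803695; exp(-qT) = 1.0000000000; exp(-rT) = 0.9550419622
N(d1) = 0.5352903803
Delta = exp(-qT) * N(d1) = 1.0000000000 * 0.5352903803 = 0.535290

Answer: Delta = 0.535290


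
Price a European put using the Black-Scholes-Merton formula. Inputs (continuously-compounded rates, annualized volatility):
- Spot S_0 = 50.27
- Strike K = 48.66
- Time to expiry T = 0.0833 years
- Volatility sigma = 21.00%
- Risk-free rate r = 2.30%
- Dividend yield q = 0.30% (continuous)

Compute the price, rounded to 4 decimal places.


Answer: Price = 0.5347

Derivation:
d1 = (ln(S/K) + (r - q + 0.5*sigma^2) * T) / (sigma * sqrt(T)) = 0.59485418
d2 = d1 - sigma * sqrt(T) = 0.53424453
exp(-rT) = 0.99808593; exp(-qT) = 0.99975013
P = K * exp(-rT) * N(-d2) - S_0 * exp(-qT) * N(-d1)
N(-d1) = 0.27597047; N(-d2) = 0.29658618
P = 48.6600 * 0.99808593 * 0.29658618 - 50.2700 * 0.99975013 * 0.27597047 = 0.5347


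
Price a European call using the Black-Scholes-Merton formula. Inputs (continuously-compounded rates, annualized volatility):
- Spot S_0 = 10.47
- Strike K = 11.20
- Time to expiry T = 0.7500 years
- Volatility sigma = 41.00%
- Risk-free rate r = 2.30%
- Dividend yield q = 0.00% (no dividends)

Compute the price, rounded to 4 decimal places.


d1 = (ln(S/K) + (r - q + 0.5*sigma^2) * T) / (sigma * sqrt(T)) = 0.03629631
d2 = d1 - sigma * sqrt(T) = -0.31877410
exp(-rT) = 0.98289793; exp(-qT) = 1.00000000
C = S_0 * exp(-qT) * N(d1) - K * exp(-rT) * N(d2)
N(d1) = 0.51447695; N(d2) = 0.37494891
C = 10.4700 * 1.00000000 * 0.51447695 - 11.2000 * 0.98289793 * 0.37494891 = 1.2590

Answer: Price = 1.2590


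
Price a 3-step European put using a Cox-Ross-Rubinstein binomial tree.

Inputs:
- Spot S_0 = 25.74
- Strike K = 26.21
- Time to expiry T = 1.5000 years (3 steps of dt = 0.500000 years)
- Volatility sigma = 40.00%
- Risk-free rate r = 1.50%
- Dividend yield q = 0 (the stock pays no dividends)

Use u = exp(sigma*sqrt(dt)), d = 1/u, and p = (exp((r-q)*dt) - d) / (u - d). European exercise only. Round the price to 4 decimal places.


Answer: Price = V(0,0) = 5.3148

Derivation:
dt = T/N = 0.500000
u = exp(sigma*sqrt(dt)) = 1.326896; d = 1/u = 0.753638
p = (exp((r-q)*dt) - d) / (u - d) = 0.442889
Discount per step: exp(-r*dt) = 0.992528
Stock lattice S(k, i) with i counting down-moves:
  k=0: S(0,0) = 25.7400
  k=1: S(1,0) = 34.1543; S(1,1) = 19.3987
  k=2: S(2,0) = 45.3192; S(2,1) = 25.7400; S(2,2) = 14.6196
  k=3: S(3,0) = 60.1339; S(3,1) = 34.1543; S(3,2) = 19.3987; S(3,3) = 11.0179
Terminal payoffs V(N, i) = max(K - S_T, 0):
  V(3,0) = 0.000000; V(3,1) = 0.000000; V(3,2) = 6.811350; V(3,3) = 15.192135
Backward induction: V(k, i) = exp(-r*dt) * [p * V(k+1, i) + (1-p) * V(k+1, i+1)].
  V(2,0) = exp(-r*dt) * [p*0.000000 + (1-p)*0.000000] = 0.000000
  V(2,1) = exp(-r*dt) * [p*0.000000 + (1-p)*6.811350] = 3.766322
  V(2,2) = exp(-r*dt) * [p*6.811350 + (1-p)*15.192135] = 11.394594
  V(1,0) = exp(-r*dt) * [p*0.000000 + (1-p)*3.766322] = 2.082580
  V(1,1) = exp(-r*dt) * [p*3.766322 + (1-p)*11.394594] = 7.956218
  V(0,0) = exp(-r*dt) * [p*2.082580 + (1-p)*7.956218] = 5.314836


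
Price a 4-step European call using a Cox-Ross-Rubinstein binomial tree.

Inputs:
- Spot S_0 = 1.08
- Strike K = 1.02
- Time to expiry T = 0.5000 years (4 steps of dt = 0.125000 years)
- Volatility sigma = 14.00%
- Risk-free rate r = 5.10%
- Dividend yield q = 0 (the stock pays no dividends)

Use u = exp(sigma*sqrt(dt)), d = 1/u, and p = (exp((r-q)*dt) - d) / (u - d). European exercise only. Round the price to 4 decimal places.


Answer: Price = V(0,0) = 0.0990

Derivation:
dt = T/N = 0.125000
u = exp(sigma*sqrt(dt)) = 1.050743; d = 1/u = 0.951708
p = (exp((r-q)*dt) - d) / (u - d) = 0.552205
Discount per step: exp(-r*dt) = 0.993645
Stock lattice S(k, i) with i counting down-moves:
  k=0: S(0,0) = 1.0800
  k=1: S(1,0) = 1.1348; S(1,1) = 1.0278
  k=2: S(2,0) = 1.1924; S(2,1) = 1.0800; S(2,2) = 0.9782
  k=3: S(3,0) = 1.2529; S(3,1) = 1.1348; S(3,2) = 1.0278; S(3,3) = 0.9310
  k=4: S(4,0) = 1.3165; S(4,1) = 1.1924; S(4,2) = 1.0800; S(4,3) = 0.9782; S(4,4) = 0.8860
Terminal payoffs V(N, i) = max(S_T - K, 0):
  V(4,0) = 0.296466; V(4,1) = 0.172386; V(4,2) = 0.060000; V(4,3) = 0.000000; V(4,4) = 0.000000
Backward induction: V(k, i) = exp(-r*dt) * [p * V(k+1, i) + (1-p) * V(k+1, i+1)].
  V(3,0) = exp(-r*dt) * [p*0.296466 + (1-p)*0.172386] = 0.239373
  V(3,1) = exp(-r*dt) * [p*0.172386 + (1-p)*0.060000] = 0.121284
  V(3,2) = exp(-r*dt) * [p*0.060000 + (1-p)*0.000000] = 0.032922
  V(3,3) = exp(-r*dt) * [p*0.000000 + (1-p)*0.000000] = 0.000000
  V(2,0) = exp(-r*dt) * [p*0.239373 + (1-p)*0.121284] = 0.185308
  V(2,1) = exp(-r*dt) * [p*0.121284 + (1-p)*0.032922] = 0.081197
  V(2,2) = exp(-r*dt) * [p*0.032922 + (1-p)*0.000000] = 0.018064
  V(1,0) = exp(-r*dt) * [p*0.185308 + (1-p)*0.081197] = 0.137806
  V(1,1) = exp(-r*dt) * [p*0.081197 + (1-p)*0.018064] = 0.052590
  V(0,0) = exp(-r*dt) * [p*0.137806 + (1-p)*0.052590] = 0.099013


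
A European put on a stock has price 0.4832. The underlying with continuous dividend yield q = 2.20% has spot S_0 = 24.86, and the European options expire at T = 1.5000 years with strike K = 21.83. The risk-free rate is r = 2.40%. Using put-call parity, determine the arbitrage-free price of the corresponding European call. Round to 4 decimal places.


Answer: Call price = 3.4781

Derivation:
Put-call parity: C - P = S_0 * exp(-qT) - K * exp(-rT).
S_0 * exp(-qT) = 24.8600 * 0.96753856 = 24.05300859
K * exp(-rT) = 21.8300 * 0.96464029 = 21.05809761
C = P + S*exp(-qT) - K*exp(-rT)
C = 0.4832 + 24.05300859 - 21.05809761 = 3.4781


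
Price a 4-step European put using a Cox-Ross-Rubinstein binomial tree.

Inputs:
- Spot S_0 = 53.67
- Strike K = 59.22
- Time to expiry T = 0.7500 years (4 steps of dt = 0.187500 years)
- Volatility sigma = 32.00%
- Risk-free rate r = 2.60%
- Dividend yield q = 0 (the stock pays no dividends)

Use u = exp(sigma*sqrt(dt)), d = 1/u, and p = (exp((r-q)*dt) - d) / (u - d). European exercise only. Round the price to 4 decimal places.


Answer: Price = V(0,0) = 8.8798

Derivation:
dt = T/N = 0.187500
u = exp(sigma*sqrt(dt)) = 1.148623; d = 1/u = 0.870607
p = (exp((r-q)*dt) - d) / (u - d) = 0.482992
Discount per step: exp(-r*dt) = 0.995137
Stock lattice S(k, i) with i counting down-moves:
  k=0: S(0,0) = 53.6700
  k=1: S(1,0) = 61.6466; S(1,1) = 46.7255
  k=2: S(2,0) = 70.8087; S(2,1) = 53.6700; S(2,2) = 40.6796
  k=3: S(3,0) = 81.3326; S(3,1) = 61.6466; S(3,2) = 46.7255; S(3,3) = 35.4159
  k=4: S(4,0) = 93.4205; S(4,1) = 70.8087; S(4,2) = 53.6700; S(4,3) = 40.6796; S(4,4) = 30.8334
Terminal payoffs V(N, i) = max(K - S_T, 0):
  V(4,0) = 0.000000; V(4,1) = 0.000000; V(4,2) = 5.550000; V(4,3) = 18.540428; V(4,4) = 28.386618
Backward induction: V(k, i) = exp(-r*dt) * [p * V(k+1, i) + (1-p) * V(k+1, i+1)].
  V(3,0) = exp(-r*dt) * [p*0.000000 + (1-p)*0.000000] = 0.000000
  V(3,1) = exp(-r*dt) * [p*0.000000 + (1-p)*5.550000] = 2.855440
  V(3,2) = exp(-r*dt) * [p*5.550000 + (1-p)*18.540428] = 12.206502
  V(3,3) = exp(-r*dt) * [p*18.540428 + (1-p)*28.386618] = 23.516065
  V(2,0) = exp(-r*dt) * [p*0.000000 + (1-p)*2.855440] = 1.469106
  V(2,1) = exp(-r*dt) * [p*2.855440 + (1-p)*12.206502] = 7.652615
  V(2,2) = exp(-r*dt) * [p*12.206502 + (1-p)*23.516065] = 17.965838
  V(1,0) = exp(-r*dt) * [p*1.469106 + (1-p)*7.652615] = 4.643337
  V(1,1) = exp(-r*dt) * [p*7.652615 + (1-p)*17.965838] = 12.921487
  V(0,0) = exp(-r*dt) * [p*4.643337 + (1-p)*12.921487] = 8.879812


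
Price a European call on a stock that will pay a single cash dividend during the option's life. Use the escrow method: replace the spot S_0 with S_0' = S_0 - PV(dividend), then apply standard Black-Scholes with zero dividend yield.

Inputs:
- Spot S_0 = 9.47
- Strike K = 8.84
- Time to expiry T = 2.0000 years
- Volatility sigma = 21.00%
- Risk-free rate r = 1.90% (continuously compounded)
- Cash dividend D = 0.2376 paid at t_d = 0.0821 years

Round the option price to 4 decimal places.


Answer: Price = 1.4473

Derivation:
PV(D) = D * exp(-r * t_d) = 0.2376 * 0.99844132 = 0.23722966
S_0' = S_0 - PV(D) = 9.4700 - 0.23722966 = 9.23277034
d1 = (ln(S_0'/K) + (r + sigma^2/2)*T) / (sigma*sqrt(T)) = 0.42282383
d2 = d1 - sigma*sqrt(T) = 0.12583899
exp(-rT) = 0.96271294
N(d1) = 0.66378810; N(d2) = 0.55007031
C = S_0' * N(d1) - K * exp(-rT) * N(d2) = 9.23277034 * 0.66378810 - 8.8400 * 0.96271294 * 0.55007031 = 1.4473


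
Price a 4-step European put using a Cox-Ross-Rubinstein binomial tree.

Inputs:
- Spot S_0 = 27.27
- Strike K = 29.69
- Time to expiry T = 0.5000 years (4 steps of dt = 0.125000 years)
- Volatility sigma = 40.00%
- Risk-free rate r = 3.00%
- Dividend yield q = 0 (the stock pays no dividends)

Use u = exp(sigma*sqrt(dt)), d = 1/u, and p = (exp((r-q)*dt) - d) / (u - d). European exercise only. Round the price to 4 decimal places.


Answer: Price = V(0,0) = 4.3784

Derivation:
dt = T/N = 0.125000
u = exp(sigma*sqrt(dt)) = 1.151910; d = 1/u = 0.868123
p = (exp((r-q)*dt) - d) / (u - d) = 0.477942
Discount per step: exp(-r*dt) = 0.996257
Stock lattice S(k, i) with i counting down-moves:
  k=0: S(0,0) = 27.2700
  k=1: S(1,0) = 31.4126; S(1,1) = 23.6737
  k=2: S(2,0) = 36.1845; S(2,1) = 27.2700; S(2,2) = 20.5517
  k=3: S(3,0) = 41.6812; S(3,1) = 31.4126; S(3,2) = 23.6737; S(3,3) = 17.8414
  k=4: S(4,0) = 48.0130; S(4,1) = 36.1845; S(4,2) = 27.2700; S(4,3) = 20.5517; S(4,4) = 15.4886
Terminal payoffs V(N, i) = max(K - S_T, 0):
  V(4,0) = 0.000000; V(4,1) = 0.000000; V(4,2) = 2.420000; V(4,3) = 9.138283; V(4,4) = 14.201439
Backward induction: V(k, i) = exp(-r*dt) * [p * V(k+1, i) + (1-p) * V(k+1, i+1)].
  V(3,0) = exp(-r*dt) * [p*0.000000 + (1-p)*0.000000] = 0.000000
  V(3,1) = exp(-r*dt) * [p*0.000000 + (1-p)*2.420000] = 1.258651
  V(3,2) = exp(-r*dt) * [p*2.420000 + (1-p)*9.138283] = 5.905145
  V(3,3) = exp(-r*dt) * [p*9.138283 + (1-p)*14.201439] = 11.737444
  V(2,0) = exp(-r*dt) * [p*0.000000 + (1-p)*1.258651] = 0.654629
  V(2,1) = exp(-r*dt) * [p*1.258651 + (1-p)*5.905145] = 3.670597
  V(2,2) = exp(-r*dt) * [p*5.905145 + (1-p)*11.737444] = 8.916441
  V(1,0) = exp(-r*dt) * [p*0.654629 + (1-p)*3.670597] = 2.220794
  V(1,1) = exp(-r*dt) * [p*3.670597 + (1-p)*8.916441] = 6.385240
  V(0,0) = exp(-r*dt) * [p*2.220794 + (1-p)*6.385240] = 4.378425


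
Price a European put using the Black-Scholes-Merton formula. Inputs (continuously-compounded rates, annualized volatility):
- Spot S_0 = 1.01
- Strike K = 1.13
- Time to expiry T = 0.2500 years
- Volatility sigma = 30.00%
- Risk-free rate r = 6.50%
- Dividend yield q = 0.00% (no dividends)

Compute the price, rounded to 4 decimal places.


d1 = (ln(S/K) + (r - q + 0.5*sigma^2) * T) / (sigma * sqrt(T)) = -0.56511535
d2 = d1 - sigma * sqrt(T) = -0.71511535
exp(-rT) = 0.98388132; exp(-qT) = 1.00000000
P = K * exp(-rT) * N(-d2) - S_0 * exp(-qT) * N(-d1)
N(-d1) = 0.71400234; N(-d2) = 0.76273111
P = 1.1300 * 0.98388132 * 0.76273111 - 1.0100 * 1.00000000 * 0.71400234 = 0.1269

Answer: Price = 0.1269


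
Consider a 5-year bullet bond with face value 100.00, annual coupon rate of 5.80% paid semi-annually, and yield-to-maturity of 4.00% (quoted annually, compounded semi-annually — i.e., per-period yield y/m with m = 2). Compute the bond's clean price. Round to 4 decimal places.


Coupon per period c = face * coupon_rate / m = 2.900000
Periods per year m = 2; per-period yield y/m = 0.020000
Number of cashflows N = 10
Cashflows (t years, CF_t, discount factor 1/(1+y/m)^(m*t), PV):
  t = 0.5000: CF_t = 2.900000, DF = 0.980392, PV = 2.843137
  t = 1.0000: CF_t = 2.900000, DF = 0.961169, PV = 2.787389
  t = 1.5000: CF_t = 2.900000, DF = 0.942322, PV = 2.732735
  t = 2.0000: CF_t = 2.900000, DF = 0.923845, PV = 2.679152
  t = 2.5000: CF_t = 2.900000, DF = 0.905731, PV = 2.626619
  t = 3.0000: CF_t = 2.900000, DF = 0.887971, PV = 2.575117
  t = 3.5000: CF_t = 2.900000, DF = 0.870560, PV = 2.524625
  t = 4.0000: CF_t = 2.900000, DF = 0.853490, PV = 2.475122
  t = 4.5000: CF_t = 2.900000, DF = 0.836755, PV = 2.426590
  t = 5.0000: CF_t = 102.900000, DF = 0.820348, PV = 84.413840
Price P = sum_t PV_t = 108.084327

Answer: Price = 108.0843


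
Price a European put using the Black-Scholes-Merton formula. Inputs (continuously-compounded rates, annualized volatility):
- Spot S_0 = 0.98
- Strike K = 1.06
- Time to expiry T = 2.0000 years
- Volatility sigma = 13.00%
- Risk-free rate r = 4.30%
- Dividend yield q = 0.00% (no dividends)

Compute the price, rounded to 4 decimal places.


Answer: Price = 0.0679

Derivation:
d1 = (ln(S/K) + (r - q + 0.5*sigma^2) * T) / (sigma * sqrt(T)) = 0.13287290
d2 = d1 - sigma * sqrt(T) = -0.05097487
exp(-rT) = 0.91759423; exp(-qT) = 1.00000000
P = K * exp(-rT) * N(-d2) - S_0 * exp(-qT) * N(-d1)
N(-d1) = 0.44714695; N(-d2) = 0.52032723
P = 1.0600 * 0.91759423 * 0.52032723 - 0.9800 * 1.00000000 * 0.44714695 = 0.0679


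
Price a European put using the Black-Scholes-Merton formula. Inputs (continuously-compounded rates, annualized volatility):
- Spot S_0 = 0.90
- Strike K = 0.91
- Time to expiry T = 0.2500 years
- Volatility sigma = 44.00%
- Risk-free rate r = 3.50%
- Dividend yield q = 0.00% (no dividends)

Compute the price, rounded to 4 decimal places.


d1 = (ln(S/K) + (r - q + 0.5*sigma^2) * T) / (sigma * sqrt(T)) = 0.09954620
d2 = d1 - sigma * sqrt(T) = -0.12045380
exp(-rT) = 0.99128817; exp(-qT) = 1.00000000
P = K * exp(-rT) * N(-d2) - S_0 * exp(-qT) * N(-d1)
N(-d1) = 0.46035230; N(-d2) = 0.54793816
P = 0.9100 * 0.99128817 * 0.54793816 - 0.9000 * 1.00000000 * 0.46035230 = 0.0800

Answer: Price = 0.0800


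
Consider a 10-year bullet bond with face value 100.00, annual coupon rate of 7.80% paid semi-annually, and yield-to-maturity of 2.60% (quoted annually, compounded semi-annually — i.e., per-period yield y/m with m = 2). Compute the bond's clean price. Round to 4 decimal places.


Answer: Price = 145.5311

Derivation:
Coupon per period c = face * coupon_rate / m = 3.900000
Periods per year m = 2; per-period yield y/m = 0.013000
Number of cashflows N = 20
Cashflows (t years, CF_t, discount factor 1/(1+y/m)^(m*t), PV):
  t = 0.5000: CF_t = 3.900000, DF = 0.987167, PV = 3.849951
  t = 1.0000: CF_t = 3.900000, DF = 0.974498, PV = 3.800544
  t = 1.5000: CF_t = 3.900000, DF = 0.961992, PV = 3.751771
  t = 2.0000: CF_t = 3.900000, DF = 0.949647, PV = 3.703623
  t = 2.5000: CF_t = 3.900000, DF = 0.937460, PV = 3.656094
  t = 3.0000: CF_t = 3.900000, DF = 0.925429, PV = 3.609175
  t = 3.5000: CF_t = 3.900000, DF = 0.913553, PV = 3.562858
  t = 4.0000: CF_t = 3.900000, DF = 0.901829, PV = 3.517135
  t = 4.5000: CF_t = 3.900000, DF = 0.890256, PV = 3.471999
  t = 5.0000: CF_t = 3.900000, DF = 0.878831, PV = 3.427442
  t = 5.5000: CF_t = 3.900000, DF = 0.867553, PV = 3.383457
  t = 6.0000: CF_t = 3.900000, DF = 0.856420, PV = 3.340037
  t = 6.5000: CF_t = 3.900000, DF = 0.845429, PV = 3.297174
  t = 7.0000: CF_t = 3.900000, DF = 0.834580, PV = 3.254860
  t = 7.5000: CF_t = 3.900000, DF = 0.823869, PV = 3.213090
  t = 8.0000: CF_t = 3.900000, DF = 0.813296, PV = 3.171856
  t = 8.5000: CF_t = 3.900000, DF = 0.802859, PV = 3.131151
  t = 9.0000: CF_t = 3.900000, DF = 0.792556, PV = 3.090969
  t = 9.5000: CF_t = 3.900000, DF = 0.782385, PV = 3.051302
  t = 10.0000: CF_t = 103.900000, DF = 0.772345, PV = 80.246600
Price P = sum_t PV_t = 145.531088


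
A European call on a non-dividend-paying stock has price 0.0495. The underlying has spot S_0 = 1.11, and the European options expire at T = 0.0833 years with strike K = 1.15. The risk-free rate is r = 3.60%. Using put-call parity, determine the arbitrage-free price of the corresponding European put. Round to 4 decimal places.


Put-call parity: C - P = S_0 * exp(-qT) - K * exp(-rT).
S_0 * exp(-qT) = 1.1100 * 1.00000000 = 1.11000000
K * exp(-rT) = 1.1500 * 0.99700569 = 1.14655655
P = C - S*exp(-qT) + K*exp(-rT)
P = 0.0495 - 1.11000000 + 1.14655655 = 0.0861

Answer: Put price = 0.0861


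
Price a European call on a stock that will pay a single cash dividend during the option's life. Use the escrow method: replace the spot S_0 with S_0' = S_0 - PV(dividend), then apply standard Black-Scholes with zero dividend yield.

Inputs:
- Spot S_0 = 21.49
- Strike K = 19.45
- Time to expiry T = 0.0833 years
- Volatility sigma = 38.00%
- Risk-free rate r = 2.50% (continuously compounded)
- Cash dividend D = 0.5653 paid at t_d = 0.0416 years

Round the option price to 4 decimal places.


Answer: Price = 1.8391

Derivation:
PV(D) = D * exp(-r * t_d) = 0.5653 * 0.99896054 = 0.56471239
S_0' = S_0 - PV(D) = 21.4900 - 0.56471239 = 20.92528761
d1 = (ln(S_0'/K) + (r + sigma^2/2)*T) / (sigma*sqrt(T)) = 0.74044531
d2 = d1 - sigma*sqrt(T) = 0.63077071
exp(-rT) = 0.99791967
N(d1) = 0.77048508; N(d2) = 0.73590477
C = S_0' * N(d1) - K * exp(-rT) * N(d2) = 20.92528761 * 0.77048508 - 19.4500 * 0.99791967 * 0.73590477 = 1.8391


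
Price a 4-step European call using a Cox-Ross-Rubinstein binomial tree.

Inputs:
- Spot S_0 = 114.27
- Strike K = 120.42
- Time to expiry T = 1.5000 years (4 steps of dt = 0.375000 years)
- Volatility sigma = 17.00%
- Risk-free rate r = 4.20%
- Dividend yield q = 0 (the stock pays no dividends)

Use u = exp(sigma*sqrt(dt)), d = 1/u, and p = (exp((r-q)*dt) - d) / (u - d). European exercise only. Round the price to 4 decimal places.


Answer: Price = V(0,0) = 10.2562

Derivation:
dt = T/N = 0.375000
u = exp(sigma*sqrt(dt)) = 1.109715; d = 1/u = 0.901132
p = (exp((r-q)*dt) - d) / (u - d) = 0.550105
Discount per step: exp(-r*dt) = 0.984373
Stock lattice S(k, i) with i counting down-moves:
  k=0: S(0,0) = 114.2700
  k=1: S(1,0) = 126.8071; S(1,1) = 102.9724
  k=2: S(2,0) = 140.7198; S(2,1) = 114.2700; S(2,2) = 92.7917
  k=3: S(3,0) = 156.1589; S(3,1) = 126.8071; S(3,2) = 102.9724; S(3,3) = 83.6176
  k=4: S(4,0) = 173.2919; S(4,1) = 140.7198; S(4,2) = 114.2700; S(4,3) = 92.7917; S(4,4) = 75.3505
Terminal payoffs V(N, i) = max(S_T - K, 0):
  V(4,0) = 52.871877; V(4,1) = 20.299803; V(4,2) = 0.000000; V(4,3) = 0.000000; V(4,4) = 0.000000
Backward induction: V(k, i) = exp(-r*dt) * [p * V(k+1, i) + (1-p) * V(k+1, i+1)].
  V(3,0) = exp(-r*dt) * [p*52.871877 + (1-p)*20.299803] = 37.620647
  V(3,1) = exp(-r*dt) * [p*20.299803 + (1-p)*0.000000] = 10.992519
  V(3,2) = exp(-r*dt) * [p*0.000000 + (1-p)*0.000000] = 0.000000
  V(3,3) = exp(-r*dt) * [p*0.000000 + (1-p)*0.000000] = 0.000000
  V(2,0) = exp(-r*dt) * [p*37.620647 + (1-p)*10.992519] = 25.240106
  V(2,1) = exp(-r*dt) * [p*10.992519 + (1-p)*0.000000] = 5.952545
  V(2,2) = exp(-r*dt) * [p*0.000000 + (1-p)*0.000000] = 0.000000
  V(1,0) = exp(-r*dt) * [p*25.240106 + (1-p)*5.952545] = 16.303908
  V(1,1) = exp(-r*dt) * [p*5.952545 + (1-p)*0.000000] = 3.223355
  V(0,0) = exp(-r*dt) * [p*16.303908 + (1-p)*3.223355] = 10.256218


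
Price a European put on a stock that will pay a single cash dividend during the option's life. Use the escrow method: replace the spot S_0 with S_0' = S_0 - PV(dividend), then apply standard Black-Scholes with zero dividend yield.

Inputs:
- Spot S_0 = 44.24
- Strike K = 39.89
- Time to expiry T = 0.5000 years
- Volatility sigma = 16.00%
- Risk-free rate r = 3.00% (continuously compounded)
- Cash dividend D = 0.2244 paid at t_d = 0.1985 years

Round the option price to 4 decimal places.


PV(D) = D * exp(-r * t_d) = 0.2244 * 0.99406270 = 0.22306767
S_0' = S_0 - PV(D) = 44.2400 - 0.22306767 = 44.01693233
d1 = (ln(S_0'/K) + (r + sigma^2/2)*T) / (sigma*sqrt(T)) = 1.05932303
d2 = d1 - sigma*sqrt(T) = 0.94618595
exp(-rT) = 0.98511194
N(-d1) = 0.14472635; N(-d2) = 0.17202688
P = K * exp(-rT) * N(-d2) - S_0' * N(-d1) = 39.8900 * 0.98511194 * 0.17202688 - 44.01693233 * 0.14472635 = 0.3896

Answer: Price = 0.3896


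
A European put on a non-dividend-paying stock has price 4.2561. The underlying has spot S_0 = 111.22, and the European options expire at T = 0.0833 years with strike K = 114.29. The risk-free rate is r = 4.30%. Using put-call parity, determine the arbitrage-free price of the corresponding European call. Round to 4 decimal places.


Answer: Call price = 1.5947

Derivation:
Put-call parity: C - P = S_0 * exp(-qT) - K * exp(-rT).
S_0 * exp(-qT) = 111.2200 * 1.00000000 = 111.22000000
K * exp(-rT) = 114.2900 * 0.99642451 = 113.88135695
C = P + S*exp(-qT) - K*exp(-rT)
C = 4.2561 + 111.22000000 - 113.88135695 = 1.5947


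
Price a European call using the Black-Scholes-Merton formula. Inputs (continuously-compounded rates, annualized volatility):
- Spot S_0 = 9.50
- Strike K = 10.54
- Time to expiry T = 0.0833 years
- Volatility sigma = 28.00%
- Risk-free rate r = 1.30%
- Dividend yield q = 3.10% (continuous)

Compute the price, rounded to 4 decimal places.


Answer: Price = 0.0364

Derivation:
d1 = (ln(S/K) + (r - q + 0.5*sigma^2) * T) / (sigma * sqrt(T)) = -1.26365744
d2 = d1 - sigma * sqrt(T) = -1.34447031
exp(-rT) = 0.99891769; exp(-qT) = 0.99742103
C = S_0 * exp(-qT) * N(d1) - K * exp(-rT) * N(d2)
N(d1) = 0.10317650; N(d2) = 0.08939818
C = 9.5000 * 0.99742103 * 0.10317650 - 10.5400 * 0.99891769 * 0.08939818 = 0.0364


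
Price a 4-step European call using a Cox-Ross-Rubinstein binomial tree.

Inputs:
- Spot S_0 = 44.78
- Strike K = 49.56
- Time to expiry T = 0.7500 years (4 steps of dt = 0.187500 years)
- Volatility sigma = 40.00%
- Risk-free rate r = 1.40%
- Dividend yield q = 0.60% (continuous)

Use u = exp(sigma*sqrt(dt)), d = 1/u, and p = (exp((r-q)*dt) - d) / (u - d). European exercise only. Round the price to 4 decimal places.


Answer: Price = V(0,0) = 4.6656

Derivation:
dt = T/N = 0.187500
u = exp(sigma*sqrt(dt)) = 1.189110; d = 1/u = 0.840965
p = (exp((r-q)*dt) - d) / (u - d) = 0.461118
Discount per step: exp(-r*dt) = 0.997378
Stock lattice S(k, i) with i counting down-moves:
  k=0: S(0,0) = 44.7800
  k=1: S(1,0) = 53.2483; S(1,1) = 37.6584
  k=2: S(2,0) = 63.3181; S(2,1) = 44.7800; S(2,2) = 31.6694
  k=3: S(3,0) = 75.2922; S(3,1) = 53.2483; S(3,2) = 37.6584; S(3,3) = 26.6329
  k=4: S(4,0) = 89.5307; S(4,1) = 63.3181; S(4,2) = 44.7800; S(4,3) = 31.6694; S(4,4) = 22.3973
Terminal payoffs V(N, i) = max(S_T - K, 0):
  V(4,0) = 39.970731; V(4,1) = 13.758134; V(4,2) = 0.000000; V(4,3) = 0.000000; V(4,4) = 0.000000
Backward induction: V(k, i) = exp(-r*dt) * [p * V(k+1, i) + (1-p) * V(k+1, i+1)].
  V(3,0) = exp(-r*dt) * [p*39.970731 + (1-p)*13.758134] = 25.777492
  V(3,1) = exp(-r*dt) * [p*13.758134 + (1-p)*0.000000] = 6.327498
  V(3,2) = exp(-r*dt) * [p*0.000000 + (1-p)*0.000000] = 0.000000
  V(3,3) = exp(-r*dt) * [p*0.000000 + (1-p)*0.000000] = 0.000000
  V(2,0) = exp(-r*dt) * [p*25.777492 + (1-p)*6.327498] = 15.256149
  V(2,1) = exp(-r*dt) * [p*6.327498 + (1-p)*0.000000] = 2.910077
  V(2,2) = exp(-r*dt) * [p*0.000000 + (1-p)*0.000000] = 0.000000
  V(1,0) = exp(-r*dt) * [p*15.256149 + (1-p)*2.910077] = 8.580525
  V(1,1) = exp(-r*dt) * [p*2.910077 + (1-p)*0.000000] = 1.338372
  V(0,0) = exp(-r*dt) * [p*8.580525 + (1-p)*1.338372] = 4.665599


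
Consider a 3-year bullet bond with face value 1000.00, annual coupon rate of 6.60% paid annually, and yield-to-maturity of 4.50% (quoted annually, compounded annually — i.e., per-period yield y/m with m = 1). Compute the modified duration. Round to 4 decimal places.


Coupon per period c = face * coupon_rate / m = 66.000000
Periods per year m = 1; per-period yield y/m = 0.045000
Number of cashflows N = 3
Cashflows (t years, CF_t, discount factor 1/(1+y/m)^(m*t), PV):
  t = 1.0000: CF_t = 66.000000, DF = 0.956938, PV = 63.157895
  t = 2.0000: CF_t = 66.000000, DF = 0.915730, PV = 60.438177
  t = 3.0000: CF_t = 1066.000000, DF = 0.876297, PV = 934.132180
Price P = sum_t PV_t = 1057.728251
First compute Macaulay numerator sum_t t * PV_t:
  t * PV_t at t = 1.0000: 63.157895
  t * PV_t at t = 2.0000: 120.876354
  t * PV_t at t = 3.0000: 2802.396540
Macaulay duration D = 2986.430788 / 1057.728251 = 2.823439
Modified duration = D / (1 + y/m) = 2.823439 / (1 + 0.045000) = 2.701855

Answer: Modified duration = 2.7019


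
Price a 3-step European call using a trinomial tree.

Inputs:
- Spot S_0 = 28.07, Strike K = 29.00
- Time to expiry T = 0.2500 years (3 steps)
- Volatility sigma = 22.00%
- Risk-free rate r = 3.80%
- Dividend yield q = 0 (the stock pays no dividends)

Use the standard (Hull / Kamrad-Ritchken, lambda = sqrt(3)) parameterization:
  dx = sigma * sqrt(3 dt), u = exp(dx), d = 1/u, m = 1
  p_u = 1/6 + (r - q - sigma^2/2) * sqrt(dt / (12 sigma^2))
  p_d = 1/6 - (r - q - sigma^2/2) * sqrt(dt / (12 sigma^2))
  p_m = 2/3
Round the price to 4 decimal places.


Answer: Price = V(0,0) = 0.9634

Derivation:
dt = T/N = 0.083333; dx = sigma*sqrt(3*dt) = 0.110000
u = exp(dx) = 1.116278; d = 1/u = 0.895834
p_u = 0.171894, p_m = 0.666667, p_d = 0.161439
Discount per step: exp(-r*dt) = 0.996838
Stock lattice S(k, j) with j the centered position index:
  k=0: S(0,+0) = 28.0700
  k=1: S(1,-1) = 25.1461; S(1,+0) = 28.0700; S(1,+1) = 31.3339
  k=2: S(2,-2) = 22.5267; S(2,-1) = 25.1461; S(2,+0) = 28.0700; S(2,+1) = 31.3339; S(2,+2) = 34.9774
  k=3: S(3,-3) = 20.1802; S(3,-2) = 22.5267; S(3,-1) = 25.1461; S(3,+0) = 28.0700; S(3,+1) = 31.3339; S(3,+2) = 34.9774; S(3,+3) = 39.0445
Terminal payoffs V(N, j) = max(S_T - K, 0):
  V(3,-3) = 0.000000; V(3,-2) = 0.000000; V(3,-1) = 0.000000; V(3,+0) = 0.000000; V(3,+1) = 2.333925; V(3,+2) = 5.977374; V(3,+3) = 10.044475
Backward induction: V(k, j) = exp(-r*dt) * [p_u * V(k+1, j+1) + p_m * V(k+1, j) + p_d * V(k+1, j-1)]
  V(2,-2) = exp(-r*dt) * [p_u*0.000000 + p_m*0.000000 + p_d*0.000000] = 0.000000
  V(2,-1) = exp(-r*dt) * [p_u*0.000000 + p_m*0.000000 + p_d*0.000000] = 0.000000
  V(2,+0) = exp(-r*dt) * [p_u*2.333925 + p_m*0.000000 + p_d*0.000000] = 0.399919
  V(2,+1) = exp(-r*dt) * [p_u*5.977374 + p_m*2.333925 + p_d*0.000000] = 2.575257
  V(2,+2) = exp(-r*dt) * [p_u*10.044475 + p_m*5.977374 + p_d*2.333925] = 6.069039
  V(1,-1) = exp(-r*dt) * [p_u*0.399919 + p_m*0.000000 + p_d*0.000000] = 0.068526
  V(1,+0) = exp(-r*dt) * [p_u*2.575257 + p_m*0.399919 + p_d*0.000000] = 0.707041
  V(1,+1) = exp(-r*dt) * [p_u*6.069039 + p_m*2.575257 + p_d*0.399919] = 2.815701
  V(0,+0) = exp(-r*dt) * [p_u*2.815701 + p_m*0.707041 + p_d*0.068526] = 0.963370


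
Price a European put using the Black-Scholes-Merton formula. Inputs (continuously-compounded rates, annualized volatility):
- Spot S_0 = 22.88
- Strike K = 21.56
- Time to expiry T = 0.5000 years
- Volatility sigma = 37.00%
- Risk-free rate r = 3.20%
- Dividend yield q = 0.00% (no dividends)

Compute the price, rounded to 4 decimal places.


Answer: Price = 1.5578

Derivation:
d1 = (ln(S/K) + (r - q + 0.5*sigma^2) * T) / (sigma * sqrt(T)) = 0.41909806
d2 = d1 - sigma * sqrt(T) = 0.15746855
exp(-rT) = 0.98412732; exp(-qT) = 1.00000000
P = K * exp(-rT) * N(-d2) - S_0 * exp(-qT) * N(-d1)
N(-d1) = 0.33757223; N(-d2) = 0.43743779
P = 21.5600 * 0.98412732 * 0.43743779 - 22.8800 * 1.00000000 * 0.33757223 = 1.5578


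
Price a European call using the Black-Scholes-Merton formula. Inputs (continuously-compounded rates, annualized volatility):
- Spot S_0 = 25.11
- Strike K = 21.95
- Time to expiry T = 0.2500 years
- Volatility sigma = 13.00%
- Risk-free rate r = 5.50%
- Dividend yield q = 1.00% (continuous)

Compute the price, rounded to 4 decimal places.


Answer: Price = 3.4036

Derivation:
d1 = (ln(S/K) + (r - q + 0.5*sigma^2) * T) / (sigma * sqrt(T)) = 2.27479283
d2 = d1 - sigma * sqrt(T) = 2.20979283
exp(-rT) = 0.98634410; exp(-qT) = 0.99750312
C = S_0 * exp(-qT) * N(d1) - K * exp(-rT) * N(d2)
N(d1) = 0.98854082; N(d2) = 0.98644023
C = 25.1100 * 0.99750312 * 0.98854082 - 21.9500 * 0.98634410 * 0.98644023 = 3.4036


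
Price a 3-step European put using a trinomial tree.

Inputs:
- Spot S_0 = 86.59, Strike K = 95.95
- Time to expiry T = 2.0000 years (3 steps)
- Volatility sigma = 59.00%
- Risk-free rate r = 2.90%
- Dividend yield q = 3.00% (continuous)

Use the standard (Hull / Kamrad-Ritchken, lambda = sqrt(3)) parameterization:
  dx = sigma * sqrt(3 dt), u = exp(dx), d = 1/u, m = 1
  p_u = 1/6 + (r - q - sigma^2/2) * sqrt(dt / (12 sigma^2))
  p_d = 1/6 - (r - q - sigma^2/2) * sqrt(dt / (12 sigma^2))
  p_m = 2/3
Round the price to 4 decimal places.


dt = T/N = 0.666667; dx = sigma*sqrt(3*dt) = 0.834386
u = exp(dx) = 2.303399; d = 1/u = 0.434141
p_u = 0.096735, p_m = 0.666667, p_d = 0.236598
Discount per step: exp(-r*dt) = 0.980852
Stock lattice S(k, j) with j the centered position index:
  k=0: S(0,+0) = 86.5900
  k=1: S(1,-1) = 37.5923; S(1,+0) = 86.5900; S(1,+1) = 199.4513
  k=2: S(2,-2) = 16.3203; S(2,-1) = 37.5923; S(2,+0) = 86.5900; S(2,+1) = 199.4513; S(2,+2) = 459.4161
  k=3: S(3,-3) = 7.0853; S(3,-2) = 16.3203; S(3,-1) = 37.5923; S(3,+0) = 86.5900; S(3,+1) = 199.4513; S(3,+2) = 459.4161; S(3,+3) = 1058.2187
Terminal payoffs V(N, j) = max(K - S_T, 0):
  V(3,-3) = 88.864671; V(3,-2) = 79.629658; V(3,-1) = 58.357734; V(3,+0) = 9.360000; V(3,+1) = 0.000000; V(3,+2) = 0.000000; V(3,+3) = 0.000000
Backward induction: V(k, j) = exp(-r*dt) * [p_u * V(k+1, j+1) + p_m * V(k+1, j) + p_d * V(k+1, j-1)]
  V(2,-2) = exp(-r*dt) * [p_u*58.357734 + p_m*79.629658 + p_d*88.864671] = 78.229750
  V(2,-1) = exp(-r*dt) * [p_u*9.360000 + p_m*58.357734 + p_d*79.629658] = 57.527814
  V(2,+0) = exp(-r*dt) * [p_u*0.000000 + p_m*9.360000 + p_d*58.357734] = 19.663483
  V(2,+1) = exp(-r*dt) * [p_u*0.000000 + p_m*0.000000 + p_d*9.360000] = 2.172157
  V(2,+2) = exp(-r*dt) * [p_u*0.000000 + p_m*0.000000 + p_d*0.000000] = 0.000000
  V(1,-1) = exp(-r*dt) * [p_u*19.663483 + p_m*57.527814 + p_d*78.229750] = 57.637877
  V(1,+0) = exp(-r*dt) * [p_u*2.172157 + p_m*19.663483 + p_d*57.527814] = 26.414449
  V(1,+1) = exp(-r*dt) * [p_u*0.000000 + p_m*2.172157 + p_d*19.663483] = 5.983642
  V(0,+0) = exp(-r*dt) * [p_u*5.983642 + p_m*26.414449 + p_d*57.637877] = 31.216103

Answer: Price = V(0,0) = 31.2161


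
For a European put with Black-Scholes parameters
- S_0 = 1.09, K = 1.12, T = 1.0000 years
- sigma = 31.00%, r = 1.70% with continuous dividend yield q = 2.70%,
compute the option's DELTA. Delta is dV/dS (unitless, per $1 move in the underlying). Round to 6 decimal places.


Answer: Delta = -0.473031

Derivation:
d1 = 0.0351580998; d2 = -0.2748419002
phi(d1) = 0.3986957919; exp(-qT) = 0.9733612415; exp(-rT) = 0.9831436846
N(-d1) = 0.4859768365
Delta = -exp(-qT) * N(-d1) = -0.9733612415 * 0.4859768365 = -0.473031


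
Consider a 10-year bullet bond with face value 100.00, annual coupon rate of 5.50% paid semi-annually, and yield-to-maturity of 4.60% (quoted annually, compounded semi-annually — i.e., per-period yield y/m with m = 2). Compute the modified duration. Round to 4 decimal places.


Coupon per period c = face * coupon_rate / m = 2.750000
Periods per year m = 2; per-period yield y/m = 0.023000
Number of cashflows N = 20
Cashflows (t years, CF_t, discount factor 1/(1+y/m)^(m*t), PV):
  t = 0.5000: CF_t = 2.750000, DF = 0.977517, PV = 2.688172
  t = 1.0000: CF_t = 2.750000, DF = 0.955540, PV = 2.627734
  t = 1.5000: CF_t = 2.750000, DF = 0.934056, PV = 2.568655
  t = 2.0000: CF_t = 2.750000, DF = 0.913056, PV = 2.510904
  t = 2.5000: CF_t = 2.750000, DF = 0.892528, PV = 2.454452
  t = 3.0000: CF_t = 2.750000, DF = 0.872461, PV = 2.399269
  t = 3.5000: CF_t = 2.750000, DF = 0.852846, PV = 2.345326
  t = 4.0000: CF_t = 2.750000, DF = 0.833671, PV = 2.292596
  t = 4.5000: CF_t = 2.750000, DF = 0.814928, PV = 2.241052
  t = 5.0000: CF_t = 2.750000, DF = 0.796606, PV = 2.190667
  t = 5.5000: CF_t = 2.750000, DF = 0.778696, PV = 2.141414
  t = 6.0000: CF_t = 2.750000, DF = 0.761189, PV = 2.093269
  t = 6.5000: CF_t = 2.750000, DF = 0.744075, PV = 2.046206
  t = 7.0000: CF_t = 2.750000, DF = 0.727346, PV = 2.000202
  t = 7.5000: CF_t = 2.750000, DF = 0.710993, PV = 1.955232
  t = 8.0000: CF_t = 2.750000, DF = 0.695008, PV = 1.911272
  t = 8.5000: CF_t = 2.750000, DF = 0.679382, PV = 1.868301
  t = 9.0000: CF_t = 2.750000, DF = 0.664108, PV = 1.826297
  t = 9.5000: CF_t = 2.750000, DF = 0.649177, PV = 1.785236
  t = 10.0000: CF_t = 102.750000, DF = 0.634581, PV = 65.203237
Price P = sum_t PV_t = 107.149495
First compute Macaulay numerator sum_t t * PV_t:
  t * PV_t at t = 0.5000: 1.344086
  t * PV_t at t = 1.0000: 2.627734
  t * PV_t at t = 1.5000: 3.852983
  t * PV_t at t = 2.0000: 5.021809
  t * PV_t at t = 2.5000: 6.136130
  t * PV_t at t = 3.0000: 7.197806
  t * PV_t at t = 3.5000: 8.208642
  t * PV_t at t = 4.0000: 9.170386
  t * PV_t at t = 4.5000: 10.084735
  t * PV_t at t = 5.0000: 10.953335
  t * PV_t at t = 5.5000: 11.777779
  t * PV_t at t = 6.0000: 12.559615
  t * PV_t at t = 6.5000: 13.300342
  t * PV_t at t = 7.0000: 14.001413
  t * PV_t at t = 7.5000: 14.664236
  t * PV_t at t = 8.0000: 15.290178
  t * PV_t at t = 8.5000: 15.880561
  t * PV_t at t = 9.0000: 16.436669
  t * PV_t at t = 9.5000: 16.959743
  t * PV_t at t = 10.0000: 652.032369
Macaulay duration D = 847.500551 / 107.149495 = 7.909515
Modified duration = D / (1 + y/m) = 7.909515 / (1 + 0.023000) = 7.731686

Answer: Modified duration = 7.7317


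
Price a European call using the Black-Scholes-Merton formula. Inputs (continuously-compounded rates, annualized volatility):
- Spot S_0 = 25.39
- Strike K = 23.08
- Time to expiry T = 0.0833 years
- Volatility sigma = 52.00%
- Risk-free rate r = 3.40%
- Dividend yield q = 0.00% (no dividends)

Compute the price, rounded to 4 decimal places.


Answer: Price = 2.9339

Derivation:
d1 = (ln(S/K) + (r - q + 0.5*sigma^2) * T) / (sigma * sqrt(T)) = 0.72949462
d2 = d1 - sigma * sqrt(T) = 0.57941357
exp(-rT) = 0.99717181; exp(-qT) = 1.00000000
C = S_0 * exp(-qT) * N(d1) - K * exp(-rT) * N(d2)
N(d1) = 0.76715042; N(d2) = 0.71884493
C = 25.3900 * 1.00000000 * 0.76715042 - 23.0800 * 0.99717181 * 0.71884493 = 2.9339


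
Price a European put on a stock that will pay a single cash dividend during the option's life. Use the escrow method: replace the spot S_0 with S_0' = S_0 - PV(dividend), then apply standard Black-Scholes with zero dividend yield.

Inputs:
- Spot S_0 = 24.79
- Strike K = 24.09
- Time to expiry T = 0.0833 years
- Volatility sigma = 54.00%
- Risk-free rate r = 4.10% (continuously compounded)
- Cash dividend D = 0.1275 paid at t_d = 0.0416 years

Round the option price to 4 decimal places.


Answer: Price = 1.2066

Derivation:
PV(D) = D * exp(-r * t_d) = 0.1275 * 0.99829585 = 0.12728272
S_0' = S_0 - PV(D) = 24.7900 - 0.12728272 = 24.66271728
d1 = (ln(S_0'/K) + (r + sigma^2/2)*T) / (sigma*sqrt(T)) = 0.25059644
d2 = d1 - sigma*sqrt(T) = 0.09474304
exp(-rT) = 0.99659053
N(-d1) = 0.40106307; N(-d2) = 0.46225946
P = K * exp(-rT) * N(-d2) - S_0' * N(-d1) = 24.0900 * 0.99659053 * 0.46225946 - 24.66271728 * 0.40106307 = 1.2066


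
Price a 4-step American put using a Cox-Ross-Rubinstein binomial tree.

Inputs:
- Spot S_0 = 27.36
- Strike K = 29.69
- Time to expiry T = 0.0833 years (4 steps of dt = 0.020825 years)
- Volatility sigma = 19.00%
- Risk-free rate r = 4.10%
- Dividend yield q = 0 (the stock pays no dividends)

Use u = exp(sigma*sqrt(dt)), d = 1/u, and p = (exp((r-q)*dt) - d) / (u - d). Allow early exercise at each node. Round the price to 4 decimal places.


dt = T/N = 0.020825
u = exp(sigma*sqrt(dt)) = 1.027798; d = 1/u = 0.972954
p = (exp((r-q)*dt) - d) / (u - d) = 0.508721
Discount per step: exp(-r*dt) = 0.999147
Stock lattice S(k, i) with i counting down-moves:
  k=0: S(0,0) = 27.3600
  k=1: S(1,0) = 28.1206; S(1,1) = 26.6200
  k=2: S(2,0) = 28.9022; S(2,1) = 27.3600; S(2,2) = 25.9000
  k=3: S(3,0) = 29.7057; S(3,1) = 28.1206; S(3,2) = 26.6200; S(3,3) = 25.1995
  k=4: S(4,0) = 30.5314; S(4,1) = 28.9022; S(4,2) = 27.3600; S(4,3) = 25.9000; S(4,4) = 24.5180
Terminal payoffs V(N, i) = max(K - S_T, 0):
  V(4,0) = 0.000000; V(4,1) = 0.787751; V(4,2) = 2.330000; V(4,3) = 3.789953; V(4,4) = 5.172001
Backward induction: V(k, i) = exp(-r*dt) * [p * V(k+1, i) + (1-p) * V(k+1, i+1)]; then take max(V_cont, immediate exercise) for American.
  V(3,0) = exp(-r*dt) * [p*0.000000 + (1-p)*0.787751] = 0.386676; exercise = 0.000000; V(3,0) = max -> 0.386676
  V(3,1) = exp(-r*dt) * [p*0.787751 + (1-p)*2.330000] = 1.544107; exercise = 1.569447; V(3,1) = max -> 1.569447
  V(3,2) = exp(-r*dt) * [p*2.330000 + (1-p)*3.789953] = 3.044644; exercise = 3.069983; V(3,2) = max -> 3.069983
  V(3,3) = exp(-r*dt) * [p*3.789953 + (1-p)*5.172001] = 4.465111; exercise = 4.490450; V(3,3) = max -> 4.490450
  V(2,0) = exp(-r*dt) * [p*0.386676 + (1-p)*1.569447] = 0.966921; exercise = 0.787751; V(2,0) = max -> 0.966921
  V(2,1) = exp(-r*dt) * [p*1.569447 + (1-p)*3.069983] = 2.304661; exercise = 2.330000; V(2,1) = max -> 2.330000
  V(2,2) = exp(-r*dt) * [p*3.069983 + (1-p)*4.490450] = 3.764614; exercise = 3.789953; V(2,2) = max -> 3.789953
  V(1,0) = exp(-r*dt) * [p*0.966921 + (1-p)*2.330000] = 1.635177; exercise = 1.569447; V(1,0) = max -> 1.635177
  V(1,1) = exp(-r*dt) * [p*2.330000 + (1-p)*3.789953] = 3.044644; exercise = 3.069983; V(1,1) = max -> 3.069983
  V(0,0) = exp(-r*dt) * [p*1.635177 + (1-p)*3.069983] = 2.338070; exercise = 2.330000; V(0,0) = max -> 2.338070

Answer: Price = V(0,0) = 2.3381


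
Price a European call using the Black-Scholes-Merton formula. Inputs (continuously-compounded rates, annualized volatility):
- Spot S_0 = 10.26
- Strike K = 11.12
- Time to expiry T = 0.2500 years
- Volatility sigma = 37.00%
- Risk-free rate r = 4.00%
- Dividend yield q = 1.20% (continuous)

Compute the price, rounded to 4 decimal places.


Answer: Price = 0.4533

Derivation:
d1 = (ln(S/K) + (r - q + 0.5*sigma^2) * T) / (sigma * sqrt(T)) = -0.30475648
d2 = d1 - sigma * sqrt(T) = -0.48975648
exp(-rT) = 0.99004983; exp(-qT) = 0.99700450
C = S_0 * exp(-qT) * N(d1) - K * exp(-rT) * N(d2)
N(d1) = 0.38027581; N(d2) = 0.31215311
C = 10.2600 * 0.99700450 * 0.38027581 - 11.1200 * 0.99004983 * 0.31215311 = 0.4533


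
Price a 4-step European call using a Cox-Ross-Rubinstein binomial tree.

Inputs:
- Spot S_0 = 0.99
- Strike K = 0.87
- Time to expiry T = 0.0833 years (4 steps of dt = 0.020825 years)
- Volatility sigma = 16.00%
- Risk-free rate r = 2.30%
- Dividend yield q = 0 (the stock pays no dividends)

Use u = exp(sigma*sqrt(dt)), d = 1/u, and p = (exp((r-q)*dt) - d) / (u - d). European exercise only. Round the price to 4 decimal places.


Answer: Price = V(0,0) = 0.1217

Derivation:
dt = T/N = 0.020825
u = exp(sigma*sqrt(dt)) = 1.023358; d = 1/u = 0.977175
p = (exp((r-q)*dt) - d) / (u - d) = 0.504602
Discount per step: exp(-r*dt) = 0.999521
Stock lattice S(k, i) with i counting down-moves:
  k=0: S(0,0) = 0.9900
  k=1: S(1,0) = 1.0131; S(1,1) = 0.9674
  k=2: S(2,0) = 1.0368; S(2,1) = 0.9900; S(2,2) = 0.9453
  k=3: S(3,0) = 1.0610; S(3,1) = 1.0131; S(3,2) = 0.9674; S(3,3) = 0.9237
  k=4: S(4,0) = 1.0858; S(4,1) = 1.0368; S(4,2) = 0.9900; S(4,3) = 0.9453; S(4,4) = 0.9027
Terminal payoffs V(N, i) = max(S_T - K, 0):
  V(4,0) = 0.215789; V(4,1) = 0.166789; V(4,2) = 0.120000; V(4,3) = 0.075323; V(4,4) = 0.032661
Backward induction: V(k, i) = exp(-r*dt) * [p * V(k+1, i) + (1-p) * V(k+1, i+1)].
  V(3,0) = exp(-r*dt) * [p*0.215789 + (1-p)*0.166789] = 0.191423
  V(3,1) = exp(-r*dt) * [p*0.166789 + (1-p)*0.120000] = 0.143541
  V(3,2) = exp(-r*dt) * [p*0.120000 + (1-p)*0.075323] = 0.097820
  V(3,3) = exp(-r*dt) * [p*0.075323 + (1-p)*0.032661] = 0.054162
  V(2,0) = exp(-r*dt) * [p*0.191423 + (1-p)*0.143541] = 0.167622
  V(2,1) = exp(-r*dt) * [p*0.143541 + (1-p)*0.097820] = 0.120833
  V(2,2) = exp(-r*dt) * [p*0.097820 + (1-p)*0.054162] = 0.076156
  V(1,0) = exp(-r*dt) * [p*0.167622 + (1-p)*0.120833] = 0.144374
  V(1,1) = exp(-r*dt) * [p*0.120833 + (1-p)*0.076156] = 0.098653
  V(0,0) = exp(-r*dt) * [p*0.144374 + (1-p)*0.098653] = 0.121665


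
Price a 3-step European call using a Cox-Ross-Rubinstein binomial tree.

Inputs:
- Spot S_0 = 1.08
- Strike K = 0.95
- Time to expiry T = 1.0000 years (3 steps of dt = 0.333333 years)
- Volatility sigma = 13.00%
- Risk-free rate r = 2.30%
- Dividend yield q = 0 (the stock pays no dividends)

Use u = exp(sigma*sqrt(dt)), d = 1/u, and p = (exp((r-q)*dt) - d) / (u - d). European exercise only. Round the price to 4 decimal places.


Answer: Price = V(0,0) = 0.1604

Derivation:
dt = T/N = 0.333333
u = exp(sigma*sqrt(dt)) = 1.077944; d = 1/u = 0.927692
p = (exp((r-q)*dt) - d) / (u - d) = 0.532466
Discount per step: exp(-r*dt) = 0.992363
Stock lattice S(k, i) with i counting down-moves:
  k=0: S(0,0) = 1.0800
  k=1: S(1,0) = 1.1642; S(1,1) = 1.0019
  k=2: S(2,0) = 1.2549; S(2,1) = 1.0800; S(2,2) = 0.9295
  k=3: S(3,0) = 1.3527; S(3,1) = 1.1642; S(3,2) = 1.0019; S(3,3) = 0.8623
Terminal payoffs V(N, i) = max(S_T - K, 0):
  V(3,0) = 0.402734; V(3,1) = 0.214180; V(3,2) = 0.051907; V(3,3) = 0.000000
Backward induction: V(k, i) = exp(-r*dt) * [p * V(k+1, i) + (1-p) * V(k+1, i+1)].
  V(2,0) = exp(-r*dt) * [p*0.402734 + (1-p)*0.214180] = 0.312176
  V(2,1) = exp(-r*dt) * [p*0.214180 + (1-p)*0.051907] = 0.137255
  V(2,2) = exp(-r*dt) * [p*0.051907 + (1-p)*0.000000] = 0.027428
  V(1,0) = exp(-r*dt) * [p*0.312176 + (1-p)*0.137255] = 0.228635
  V(1,1) = exp(-r*dt) * [p*0.137255 + (1-p)*0.027428] = 0.085251
  V(0,0) = exp(-r*dt) * [p*0.228635 + (1-p)*0.085251] = 0.160364
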